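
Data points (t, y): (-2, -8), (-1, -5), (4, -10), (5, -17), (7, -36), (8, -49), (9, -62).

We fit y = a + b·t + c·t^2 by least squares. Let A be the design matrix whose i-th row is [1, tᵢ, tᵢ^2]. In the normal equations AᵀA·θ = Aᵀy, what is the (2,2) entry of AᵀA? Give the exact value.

Row 2 ↔ basis t, column 2 ↔ basis t, so (AᵀA)_{2,2} = Σᵢ (t)·(t) = (-2)·(-2) + (-1)·(-1) + (4)·(4) + (5)·(5) + (7)·(7) + (8)·(8) + (9)·(9) = 240.

240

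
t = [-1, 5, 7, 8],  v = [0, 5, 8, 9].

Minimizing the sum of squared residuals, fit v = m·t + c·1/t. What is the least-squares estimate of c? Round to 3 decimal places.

c = -1.181

Setting ∂/∂m … = 0 gives: 139·m + 4·c = 153;  4·m + (84361/78400)·c = 183/56.
(Σt·t = 139, Σt·1/t = 4, Σ1/t·1/t = 84361/78400, Σt·v = 153, Σ1/t·v = 183/56.)
Eliminating c: (84361/78400)·(row 1) − 4·(row 2) gives (10471779/78400)·m = (84361/78400)·153 − 4·(183/56) = 11882433/78400, so m = 3960811/3490593.
Then c = ((183/56) − 4·(3960811/3490593))/(84361/78400) = -4123000/3490593.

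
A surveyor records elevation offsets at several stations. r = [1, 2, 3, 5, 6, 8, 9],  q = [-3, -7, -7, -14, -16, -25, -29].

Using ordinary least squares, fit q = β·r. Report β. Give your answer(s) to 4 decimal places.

With design matrix X, XᵀX = [[220]] and Xᵀq = [-665]ᵀ.
Hence β = -665 / 220 ≈ -3.02273.

β = -3.0227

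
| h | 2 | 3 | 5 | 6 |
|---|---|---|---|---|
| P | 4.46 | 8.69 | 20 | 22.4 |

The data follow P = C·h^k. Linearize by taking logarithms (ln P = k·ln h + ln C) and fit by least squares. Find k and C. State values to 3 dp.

k = 1.514, C = 1.607

With ln Pᵢ as the transformed response and ln hᵢ as the regressor:
Σln h = 5.1930, Σ(ln h)² = 7.4881, Σln P = 9.7621, Σln h·ln P = 13.8039.
Equations: 7.4881·k + 5.1930·ln C = 13.8039;  5.1930·k + 4·ln C = 9.7621.
Δ = 7.4881·4 − (5.1930)² = 2.9856; k = (13.8039·4 − 5.1930·9.7621)/2.9856 = 1.51438, ln C = (7.4881·9.7621 − 5.1930·13.8039)/2.9856 = 0.47451, so C = exp(0.47451) = 1.60722.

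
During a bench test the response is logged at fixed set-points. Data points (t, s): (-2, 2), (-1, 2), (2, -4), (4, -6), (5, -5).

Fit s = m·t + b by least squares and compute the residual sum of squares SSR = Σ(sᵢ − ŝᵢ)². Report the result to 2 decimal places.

The normal equations are: 50·m + 8·b = -63;  8·m + 5·b = -11.
Δ = 50·5 − 8² = 186.
m = ((-63)·5 − 8·(-11))/186 = -227/186; b = (50·(-11) − 8·(-63))/186 = -23/93.
Residuals: -6/31, 191/186, -122/93, -27/31, 251/186; SSR = 1003/186.

SSR = 5.39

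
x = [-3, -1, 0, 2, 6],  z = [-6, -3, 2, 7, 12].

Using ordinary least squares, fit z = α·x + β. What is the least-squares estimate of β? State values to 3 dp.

β = 0.735

From the data, Σx·x = 50, Σx = 4, Σ1 = 5.
For Mᵀz: Σx·z = 107, Σz = 12.
Determinant 50·5 − 4² = 234.
α = (107·5 − 4·12)/234 = 487/234; β = (50·12 − 4·107)/234 = 86/117.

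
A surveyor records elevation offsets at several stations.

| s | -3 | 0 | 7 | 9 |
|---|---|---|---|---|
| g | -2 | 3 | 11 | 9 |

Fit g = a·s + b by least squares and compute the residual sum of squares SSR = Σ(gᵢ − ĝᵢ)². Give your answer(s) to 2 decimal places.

Compute the Gram sums: Σs·s = 139, Σs = 13, Σ1 = 4.
Moment sums: Σs·g = 164, Σg = 21.
Δ = 139·4 − 13² = 387.
a = (164·4 − 13·21)/387 = 383/387; b = (139·21 − 13·164)/387 = 787/387.
Residuals: -412/387, 374/387, 263/129, -751/387; SSR = 3866/387.

SSR = 9.99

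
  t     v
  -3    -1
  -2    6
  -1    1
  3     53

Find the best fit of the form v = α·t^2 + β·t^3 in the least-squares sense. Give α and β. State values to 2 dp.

α = 2.94, β = 0.99

Compute the Gram sums: Σt^2·t^2 = 179, Σt^2·t^3 = -33, Σt^3·t^3 = 1523.
And Σt^2·v = 493, Σt^3·v = 1409.
det = 179·1523 − (-33)² = 271528.
α = (493·1523 − (-33)·1409)/271528 = 99667/33941; β = (179·1409 − (-33)·493)/271528 = 33560/33941.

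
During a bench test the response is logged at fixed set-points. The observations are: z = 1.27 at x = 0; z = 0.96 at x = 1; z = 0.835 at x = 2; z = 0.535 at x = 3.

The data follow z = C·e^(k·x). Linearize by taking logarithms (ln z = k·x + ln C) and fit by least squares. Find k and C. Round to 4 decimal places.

k = -0.2733, C = 1.2944

Taking logs, ln z = k·x + ln C, so regress ln z on x.
XᵀX = [[14.0000, 6.0000]; [6.0000, 4]], rhs = [-2.2779, -0.6076]ᵀ  (here Σx = 6.0000, Σ(x)² = 14.0000, Σln z = -0.6076, Σx·ln z = -2.2779).
Slope k = (n·Σx·ln z − Σx·Σln z)/(n·Σ(x)² − (Σx)²) = (4·-2.2779 − 6.0000·-0.6076)/20.0000 = -0.27330; ln C = (Σln z − k·Σx)/n = 0.25805, so C = exp(0.25805) = 1.29440.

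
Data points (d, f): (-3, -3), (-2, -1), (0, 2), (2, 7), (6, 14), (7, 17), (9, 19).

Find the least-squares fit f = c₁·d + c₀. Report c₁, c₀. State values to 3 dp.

c₁ = 1.900, c₀ = 2.700

AᵀA·[c₁, c₀]ᵀ = Aᵀf reads: 183·c₁ + 19·c₀ = 399;  19·c₁ + 7·c₀ = 55.
Eliminating c₀: 7·(row 1) − 19·(row 2) gives 920·c₁ = 7·399 − 19·55 = 1748, so c₁ = 19/10.
Then c₀ = (55 − 19·(19/10))/7 = 27/10.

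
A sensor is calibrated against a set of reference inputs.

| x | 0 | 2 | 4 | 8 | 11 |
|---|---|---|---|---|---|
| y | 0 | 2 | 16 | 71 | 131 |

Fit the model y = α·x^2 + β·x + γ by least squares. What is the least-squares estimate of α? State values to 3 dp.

With design matrix A, AᵀA = [[19009, 1915, 205]; [1915, 205, 25]; [205, 25, 5]] and Aᵀy = [20659, 2077, 220]ᵀ.
Row-reducing yields α = 2053/1874, β = 233/9370, γ = -975/937.

α = 1.096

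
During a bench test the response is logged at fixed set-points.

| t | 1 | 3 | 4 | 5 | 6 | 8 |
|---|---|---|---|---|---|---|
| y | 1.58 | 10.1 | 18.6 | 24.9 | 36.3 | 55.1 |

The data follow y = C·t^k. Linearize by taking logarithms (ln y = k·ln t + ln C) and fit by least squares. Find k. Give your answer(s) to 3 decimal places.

k = 1.726

Let Y = ln y. Fitting Y = k·ln t + ln C by least squares:
Over the data: Σln t = 7.9655, Σ(ln t)² = 13.2535, Σln y = 16.5090, Σln t·ln y = 26.5395.
Normal system: [[13.2535, 7.9655]; [7.9655, 6]]·[k, ln C]ᵀ = [26.5395, 16.5090]ᵀ.
Δ = 13.2535·6 − (7.9655)² = 16.0713; k = (26.5395·6 − 7.9655·16.5090)/16.0713 = 1.72571, ln C = (13.2535·16.5090 − 7.9655·26.5395)/16.0713 = 0.46045.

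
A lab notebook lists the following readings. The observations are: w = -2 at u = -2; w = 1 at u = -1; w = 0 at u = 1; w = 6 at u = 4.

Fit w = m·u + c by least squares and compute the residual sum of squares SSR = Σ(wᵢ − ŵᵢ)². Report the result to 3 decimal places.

SSR = 6.167

The normal system XᵀX·[m, c]ᵀ = Xᵀw is [[22, 2]; [2, 4]]·[m, c]ᵀ = [27, 5]ᵀ.
det = 22·4 − 2² = 84.
m = (27·4 − 2·5)/84 = 7/6; c = (22·5 − 2·27)/84 = 2/3.
Residuals: -1/3, 3/2, -11/6, 2/3; SSR = 37/6.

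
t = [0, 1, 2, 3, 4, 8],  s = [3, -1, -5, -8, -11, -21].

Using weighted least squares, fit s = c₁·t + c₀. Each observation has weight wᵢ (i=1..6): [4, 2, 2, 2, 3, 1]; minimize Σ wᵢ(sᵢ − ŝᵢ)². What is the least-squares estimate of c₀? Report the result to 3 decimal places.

c₀ = 2.179

Normal-equation sums: Σwᵢ·t·t = 140, Σwᵢ·t = 32, Σwᵢ·1 = 14.
For MᵀWs: Σwᵢ·t·s = -370, Σwᵢ·s = -70.
det = 140·14 − 32² = 936.
c₁ = ((-370)·14 − 32·(-70))/936 = -245/78; c₀ = (140·(-70) − 32·(-370))/936 = 85/39.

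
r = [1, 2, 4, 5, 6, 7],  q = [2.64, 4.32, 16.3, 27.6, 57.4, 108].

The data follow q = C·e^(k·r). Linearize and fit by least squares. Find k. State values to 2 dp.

k = 0.62

Taking logs, ln q = k·r + ln C, so regress ln q on r.
Σr = 25.0000, Σ(r)² = 131.0000, Σln q = 17.2752, Σr·ln q = 88.7262.
Equations: 131.0000·k + 25.0000·ln C = 88.7262;  25.0000·k + 6·ln C = 17.2752.
Solving (det = 161.0000): k = 0.62408, ln C = 0.27885.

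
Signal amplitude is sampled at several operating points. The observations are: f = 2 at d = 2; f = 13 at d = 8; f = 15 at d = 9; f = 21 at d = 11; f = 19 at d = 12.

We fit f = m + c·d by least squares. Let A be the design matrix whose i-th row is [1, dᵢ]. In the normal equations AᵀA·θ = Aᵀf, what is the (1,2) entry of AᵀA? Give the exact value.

42

Row 1 ↔ basis 1, column 2 ↔ basis d, so (AᵀA)_{1,2} = Σᵢ d = (1)·(2) + (1)·(8) + (1)·(9) + (1)·(11) + (1)·(12) = 42.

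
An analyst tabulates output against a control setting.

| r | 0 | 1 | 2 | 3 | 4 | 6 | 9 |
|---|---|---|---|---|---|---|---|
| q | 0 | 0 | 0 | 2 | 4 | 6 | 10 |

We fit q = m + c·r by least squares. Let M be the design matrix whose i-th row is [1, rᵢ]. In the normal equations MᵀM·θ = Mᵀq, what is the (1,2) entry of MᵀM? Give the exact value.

Row 1 ↔ basis 1, column 2 ↔ basis r, so (MᵀM)_{1,2} = Σᵢ r = (1)·(0) + (1)·(1) + (1)·(2) + (1)·(3) + (1)·(4) + (1)·(6) + (1)·(9) = 25.

25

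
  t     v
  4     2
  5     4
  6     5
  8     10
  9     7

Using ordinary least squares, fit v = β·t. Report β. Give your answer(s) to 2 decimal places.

Entries of XᵀX: Σt·t = 222.
For Xᵀv: Σt·v = 201.
β = 201/222 = 0.905405.

β = 0.91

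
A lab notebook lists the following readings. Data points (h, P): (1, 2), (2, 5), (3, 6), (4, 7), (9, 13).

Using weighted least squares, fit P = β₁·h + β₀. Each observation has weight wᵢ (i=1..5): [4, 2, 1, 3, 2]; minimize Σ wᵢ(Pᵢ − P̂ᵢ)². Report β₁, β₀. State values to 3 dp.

β₁ = 1.335, β₀ = 1.354

The normal equations are: 231·β₁ + 41·β₀ = 364;  41·β₁ + 12·β₀ = 71.
Δ = 231·12 − 41² = 1091.
β₁ = (364·12 − 41·71)/1091 = 1457/1091; β₀ = (231·71 − 41·364)/1091 = 1477/1091.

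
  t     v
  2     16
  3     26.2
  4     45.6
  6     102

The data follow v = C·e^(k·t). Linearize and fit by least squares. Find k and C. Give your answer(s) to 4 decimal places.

With ln vᵢ as the transformed response and tᵢ as the regressor:
AᵀA = [[65.0000, 15.0000]; [15.0000, 4]], rhs = [58.3719, 14.4832]ᵀ  (here Σt = 15.0000, Σ(t)² = 65.0000, Σln v = 14.4832, Σt·ln v = 58.3719).
Slope k = (n·Σt·ln v − Σt·Σln v)/(n·Σ(t)² − (Σt)²) = (4·58.3719 − 15.0000·14.4832)/35.0000 = 0.46398; ln C = (Σln v − k·Σt)/n = 1.88089, so C = exp(1.88089) = 6.55931.

k = 0.4640, C = 6.5593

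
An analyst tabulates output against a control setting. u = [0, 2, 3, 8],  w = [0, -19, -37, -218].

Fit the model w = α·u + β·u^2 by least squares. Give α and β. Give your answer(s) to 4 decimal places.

AᵀA·[α, β]ᵀ = Aᵀw reads: 77·α + 547·β = -1893;  547·α + 4193·β = -14361.
Eliminating β: 4193·(row 1) − 547·(row 2) gives 23652·α = 4193·(-1893) − 547·(-14361) = -81882, so α = -4549/1314.
Then β = ((-14361) − 547·(-4549/1314))/4193 = -3907/1314.

α = -3.4619, β = -2.9734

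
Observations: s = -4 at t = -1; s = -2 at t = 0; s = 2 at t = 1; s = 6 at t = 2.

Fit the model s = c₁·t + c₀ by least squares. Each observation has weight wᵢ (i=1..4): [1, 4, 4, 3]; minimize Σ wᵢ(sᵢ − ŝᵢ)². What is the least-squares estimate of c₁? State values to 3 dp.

c₁ = 3.659

Normal-equation sums: Σwᵢ·t·t = 17, Σwᵢ·t = 9, Σwᵢ·1 = 12.
Moment sums: Σwᵢ·t·s = 48, Σwᵢ·s = 14.
So MᵀWM·[c₁, c₀]ᵀ = MᵀWs: [[17, 9]; [9, 12]]·[c₁, c₀]ᵀ = [48, 14]ᵀ.
Eliminating c₀: 12·(row 1) − 9·(row 2) gives 123·c₁ = 12·48 − 9·14 = 450, so c₁ = 150/41.
Then c₀ = (14 − 9·(150/41))/12 = -194/123.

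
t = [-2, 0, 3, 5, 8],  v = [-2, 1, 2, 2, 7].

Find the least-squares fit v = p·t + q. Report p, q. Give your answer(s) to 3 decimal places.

Sums needed: Σt·t = 102, Σt = 14, Σ1 = 5.
Right-hand side: Σt·v = 76, Σv = 10.
Determinant 102·5 − 14² = 314.
p = (76·5 − 14·10)/314 = 120/157; q = (102·10 − 14·76)/314 = -22/157.

p = 0.764, q = -0.140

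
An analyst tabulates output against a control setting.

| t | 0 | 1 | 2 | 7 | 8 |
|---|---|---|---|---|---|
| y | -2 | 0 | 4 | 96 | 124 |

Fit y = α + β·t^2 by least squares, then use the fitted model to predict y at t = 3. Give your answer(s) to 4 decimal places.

Entries of MᵀM: Σ1 = 5, Σt^2 = 118, Σt^2·t^2 = 6514.
Right-hand side: Σy = 222, Σt^2·y = 12656.
Normal equations: [[5, 118]; [118, 6514]]·[α, β]ᵀ = [222, 12656]ᵀ.
Determinant 5·6514 − 118² = 18646.
α = (222·6514 − 118·12656)/18646 = -23650/9323; β = (5·12656 − 118·222)/18646 = 18542/9323.
At t = 3: ŷ = (-23650/9323)·(1) + (18542/9323)·(9) = 143228/9323.

ŷ = 15.3629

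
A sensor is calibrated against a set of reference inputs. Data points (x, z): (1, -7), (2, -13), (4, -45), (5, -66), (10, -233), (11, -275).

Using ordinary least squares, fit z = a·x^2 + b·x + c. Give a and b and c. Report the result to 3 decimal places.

The normal system MᵀM·[a, b, c]ᵀ = Mᵀz is [[25539, 2529, 267]; [2529, 267, 33]; [267, 33, 6]]·[a, b, c]ᵀ = [-59004, -5898, -639]ᵀ.
Row-reducing yields a = -415/208, b = -651/208, c = -1/2.

a = -1.995, b = -3.130, c = -0.500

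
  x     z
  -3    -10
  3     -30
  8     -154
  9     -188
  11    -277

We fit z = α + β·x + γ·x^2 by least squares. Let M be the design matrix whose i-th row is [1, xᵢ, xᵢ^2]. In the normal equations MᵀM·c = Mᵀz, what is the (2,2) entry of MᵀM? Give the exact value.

284

Row 2 ↔ basis x, column 2 ↔ basis x, so (MᵀM)_{2,2} = Σᵢ (x)·(x) = (-3)·(-3) + (3)·(3) + (8)·(8) + (9)·(9) + (11)·(11) = 284.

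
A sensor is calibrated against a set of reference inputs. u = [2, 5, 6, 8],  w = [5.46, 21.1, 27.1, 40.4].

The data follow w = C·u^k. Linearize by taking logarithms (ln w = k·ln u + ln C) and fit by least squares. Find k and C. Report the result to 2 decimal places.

k = 1.45, C = 2.01

Linearized form: ln w = k·ln u + ln C. From the 4 transformed points,
XᵀX = [[10.6052, 6.1738]; [6.1738, 4]], rhs = [19.6877, 11.7451]ᵀ  (here Σln u = 6.1738, Σ(ln u)² = 10.6052, Σln w = 11.7451, Σln u·ln w = 19.6877).
Solving (det = 4.3053): k = 1.44917, ln C = 0.69956, so C = exp(0.69956) = 2.01287.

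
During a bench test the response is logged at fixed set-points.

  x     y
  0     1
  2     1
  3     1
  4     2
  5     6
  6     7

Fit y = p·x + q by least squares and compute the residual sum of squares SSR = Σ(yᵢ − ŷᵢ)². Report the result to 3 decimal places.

SSR = 11.214

Entries of AᵀA: Σx·x = 90, Σx = 20, Σ1 = 6.
Moment sums: Σx·y = 85, Σy = 18.
AᵀA·[p, q]ᵀ = Aᵀy becomes [[90, 20]; [20, 6]]·[p, q]ᵀ = [85, 18]ᵀ.
det = 90·6 − 20² = 140.
p = (85·6 − 20·18)/140 = 15/14; q = (90·18 − 20·85)/140 = -4/7.
Residuals: 11/7, -4/7, -23/14, -12/7, 17/14, 8/7; SSR = 157/14.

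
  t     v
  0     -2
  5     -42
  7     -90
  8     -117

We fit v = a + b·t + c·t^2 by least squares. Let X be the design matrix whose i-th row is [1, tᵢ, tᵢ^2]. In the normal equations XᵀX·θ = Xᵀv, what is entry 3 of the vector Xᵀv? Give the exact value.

-12948

Entry 3 ↔ basis t^2, so (Xᵀv)_{3} = Σᵢ (t^2)·vᵢ = (0)·(-2) + (25)·(-42) + (49)·(-90) + (64)·(-117) = -12948.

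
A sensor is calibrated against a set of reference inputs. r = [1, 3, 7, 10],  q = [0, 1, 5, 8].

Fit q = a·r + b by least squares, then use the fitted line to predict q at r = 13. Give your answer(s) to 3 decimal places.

AᵀA·[a, b]ᵀ = Aᵀq reads: 159·a + 21·b = 118;  21·a + 4·b = 14.
(Σr·r = 159, Σr = 21, Σ1 = 4, Σr·q = 118, Σq = 14.)
det = 159·4 − 21² = 195.
a = (118·4 − 21·14)/195 = 178/195; b = (159·14 − 21·118)/195 = -84/65.
At r = 13: q̂ = (178/195)·(13) + (-84/65)·(1) = 2062/195.

q̂ = 10.574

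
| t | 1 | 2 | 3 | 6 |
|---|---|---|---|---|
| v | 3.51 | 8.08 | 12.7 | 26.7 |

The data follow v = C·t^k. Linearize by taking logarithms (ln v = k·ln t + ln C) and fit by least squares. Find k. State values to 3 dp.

k = 1.132

Let Y = ln v. Fitting Y = k·ln t + ln C by least squares:
Σln t = 3.5835, Σ(ln t)² = 4.8978, Σln v = 9.1713, Σln t·ln v = 10.1258.
Equations: 4.8978·k + 3.5835·ln C = 10.1258;  3.5835·k + 4·ln C = 9.1713.
Slope k = (n·Σln t·ln v − Σln t·Σln v)/(n·Σ(ln t)² − (Σln t)²) = (4·10.1258 − 3.5835·9.1713)/6.7496 = 1.13160; ln C = (Σln v − k·Σln t)/n = 1.27904.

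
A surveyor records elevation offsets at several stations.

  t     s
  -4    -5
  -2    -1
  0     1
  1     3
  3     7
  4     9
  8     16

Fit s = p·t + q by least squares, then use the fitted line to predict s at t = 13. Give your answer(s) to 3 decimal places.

ŝ = 24.493

The normal equations are: 110·p + 10·q = 210;  10·p + 7·q = 30.
(Σt·t = 110, Σt = 10, Σ1 = 7, Σt·s = 210, Σs = 30.)
Eliminating q: 7·(row 1) − 10·(row 2) gives 670·p = 7·210 − 10·30 = 1170, so p = 117/67.
Then q = (30 − 10·(117/67))/7 = 120/67.
At t = 13: ŝ = (117/67)·(13) + (120/67)·(1) = 1641/67.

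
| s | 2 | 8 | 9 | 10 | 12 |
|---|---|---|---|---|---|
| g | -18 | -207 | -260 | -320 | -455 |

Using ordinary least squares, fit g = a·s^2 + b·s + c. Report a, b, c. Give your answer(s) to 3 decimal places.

Forming XᵀX = [[41409, 3977, 393]; [3977, 393, 41]; [393, 41, 5]] and Xᵀg = [-131900, -12692, -1260]ᵀ gives XᵀX·[a, b, c]ᵀ = Xᵀg.
Inverting the 3×3 Gram matrix, [a, b, c]ᵀ = [-13483/4433, -5111/4433, -15442/4433]ᵀ.

a = -3.042, b = -1.153, c = -3.483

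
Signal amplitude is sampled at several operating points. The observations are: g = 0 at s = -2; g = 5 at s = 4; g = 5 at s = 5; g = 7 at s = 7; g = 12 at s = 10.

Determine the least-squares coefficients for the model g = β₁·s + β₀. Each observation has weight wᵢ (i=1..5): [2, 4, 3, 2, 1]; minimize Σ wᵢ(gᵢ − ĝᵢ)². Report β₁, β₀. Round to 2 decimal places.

β₁ = 0.89, β₀ = 1.31

From the data, Σwᵢ·s·s = 345, Σwᵢ·s = 51, Σwᵢ·1 = 12.
And Σwᵢ·s·g = 373, Σwᵢ·g = 61.
Determinant 345·12 − 51² = 1539.
β₁ = (373·12 − 51·61)/1539 = 455/513; β₀ = (345·61 − 51·373)/1539 = 674/513.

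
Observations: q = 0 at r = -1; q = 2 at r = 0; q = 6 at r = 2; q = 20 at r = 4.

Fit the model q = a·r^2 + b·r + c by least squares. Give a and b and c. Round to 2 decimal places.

a = 0.89, b = 1.16, c = 0.87

The normal system XᵀX·[a, b, c]ᵀ = Xᵀq is [[273, 71, 21]; [71, 21, 5]; [21, 5, 4]]·[a, b, c]ᵀ = [344, 92, 28]ᵀ.
Inverting the 3×3 Gram matrix, [a, b, c]ᵀ = [355/398, 461/398, 173/199]ᵀ.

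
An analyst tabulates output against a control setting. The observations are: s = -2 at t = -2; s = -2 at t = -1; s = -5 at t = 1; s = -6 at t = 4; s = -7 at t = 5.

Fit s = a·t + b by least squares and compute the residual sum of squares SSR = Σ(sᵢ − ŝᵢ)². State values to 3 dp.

SSR = 1.312

From the data, Σt·t = 47, Σt = 7, Σ1 = 5.
Moment sums: Σt·s = -58, Σs = -22.
So XᵀX·[a, b]ᵀ = Xᵀs: [[47, 7]; [7, 5]]·[a, b]ᵀ = [-58, -22]ᵀ.
Eliminating b: 5·(row 1) − 7·(row 2) gives 186·a = 5·(-58) − 7·(-22) = -136, so a = -68/93.
Then b = ((-22) − 7·(-68/93))/5 = -314/93.
Residuals: -8/93, 20/31, -83/93, 28/93, 1/31; SSR = 122/93.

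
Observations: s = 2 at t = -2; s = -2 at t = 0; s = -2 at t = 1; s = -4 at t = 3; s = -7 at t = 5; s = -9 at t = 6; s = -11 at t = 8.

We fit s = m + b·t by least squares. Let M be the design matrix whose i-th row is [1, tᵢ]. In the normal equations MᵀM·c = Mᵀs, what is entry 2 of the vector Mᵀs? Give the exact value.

-195

Entry 2 ↔ basis t, so (Mᵀs)_{2} = Σᵢ (t)·sᵢ = (-2)·(2) + (0)·(-2) + (1)·(-2) + (3)·(-4) + (5)·(-7) + (6)·(-9) + (8)·(-11) = -195.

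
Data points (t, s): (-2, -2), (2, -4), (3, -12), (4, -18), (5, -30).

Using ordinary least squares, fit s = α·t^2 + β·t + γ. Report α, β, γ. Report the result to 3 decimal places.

α = -1.107, β = -0.637, γ = 1.167

The normal equations are: 994·α + 216·β + 58·γ = -1170;  216·α + 58·β + 12·γ = -262;  58·α + 12·β + 5·γ = -66.
Inverting the 3×3 Gram matrix, [α, β, γ]ᵀ = [-4815/4351, -2773/4351, 5076/4351]ᵀ.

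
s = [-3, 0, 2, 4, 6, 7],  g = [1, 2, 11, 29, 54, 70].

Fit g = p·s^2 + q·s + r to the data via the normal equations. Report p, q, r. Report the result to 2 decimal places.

Normal-equation sums: Σs^2·s^2 = 4050, Σs^2·s = 604, Σs^2 = 114, Σs·s = 114, Σs = 16, Σ1 = 6.
For Mᵀg: Σs^2·g = 5891, Σs·g = 949, Σg = 167.
Solving the 3×3 system (Gaussian elimination) gives p = 5348/5549, q = 33377/11098, r = 16665/11098.

p = 0.96, q = 3.01, r = 1.50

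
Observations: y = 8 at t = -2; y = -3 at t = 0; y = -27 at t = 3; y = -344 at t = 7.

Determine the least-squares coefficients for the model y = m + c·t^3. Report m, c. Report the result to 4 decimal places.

XᵀX·[m, c]ᵀ = Xᵀy reads: 4·m + 362·c = -366;  362·m + 118442·c = -118785.
Eliminating c: 118442·(row 1) − 362·(row 2) gives 342724·m = 118442·(-366) − 362·(-118785) = -349602, so m = -174801/171362.
Then c = ((-118785) − 362·(-174801/171362))/118442 = -85662/85681.

m = -1.0201, c = -0.9998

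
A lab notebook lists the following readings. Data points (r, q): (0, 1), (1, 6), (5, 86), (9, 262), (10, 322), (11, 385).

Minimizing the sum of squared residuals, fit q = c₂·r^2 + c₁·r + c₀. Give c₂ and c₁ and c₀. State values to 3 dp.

From the data, Σr^2·r^2 = 31828, Σr^2·r = 3186, Σr^2 = 328, Σr·r = 328, Σr = 36, Σ1 = 6.
For Mᵀq: Σr^2·q = 102163, Σr·q = 10249, Σq = 1062.
Row-reducing yields c₂ = 46671/15638, c₁ = 33779/15638, c₀ = 6952/7819.

c₂ = 2.984, c₁ = 2.160, c₀ = 0.889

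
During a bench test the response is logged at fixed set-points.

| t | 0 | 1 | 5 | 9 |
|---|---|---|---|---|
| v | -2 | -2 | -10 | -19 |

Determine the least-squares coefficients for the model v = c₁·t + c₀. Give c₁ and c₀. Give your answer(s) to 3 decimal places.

c₁ = -1.956, c₀ = -0.916

The normal system MᵀM·[c₁, c₀]ᵀ = Mᵀv is [[107, 15]; [15, 4]]·[c₁, c₀]ᵀ = [-223, -33]ᵀ.
Eliminating c₀: 4·(row 1) − 15·(row 2) gives 203·c₁ = 4·(-223) − 15·(-33) = -397, so c₁ = -397/203.
Then c₀ = ((-33) − 15·(-397/203))/4 = -186/203.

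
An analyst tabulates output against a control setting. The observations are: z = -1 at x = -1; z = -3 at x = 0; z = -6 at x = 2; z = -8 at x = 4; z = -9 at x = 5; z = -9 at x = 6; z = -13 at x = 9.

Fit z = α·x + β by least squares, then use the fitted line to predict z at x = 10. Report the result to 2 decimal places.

ẑ = -14.33

Setting ∂/∂α … = 0 gives: 163·α + 25·β = -259;  25·α + 7·β = -49.
det = 163·7 − 25² = 516.
α = ((-259)·7 − 25·(-49))/516 = -49/43; β = (163·(-49) − 25·(-259))/516 = -126/43.
At x = 10: ẑ = (-49/43)·(10) + (-126/43)·(1) = -616/43.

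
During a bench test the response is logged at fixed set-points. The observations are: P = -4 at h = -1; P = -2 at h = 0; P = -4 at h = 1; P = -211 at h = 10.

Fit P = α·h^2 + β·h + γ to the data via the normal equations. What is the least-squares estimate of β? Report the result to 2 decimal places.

Entries of MᵀM: Σh^2·h^2 = 10002, Σh^2·h = 1000, Σh^2 = 102, Σh·h = 102, Σh = 10, Σ1 = 4.
And Σh^2·P = -21108, Σh·P = -2110, ΣP = -221.
Solving the 3×3 system (Gaussian elimination) gives α = -31045/14852, β = -45/14852, γ = -28813/14852.

β = 0.00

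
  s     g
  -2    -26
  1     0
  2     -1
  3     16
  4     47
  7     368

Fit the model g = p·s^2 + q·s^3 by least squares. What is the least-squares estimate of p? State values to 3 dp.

Normal-equation sums: Σs^2·s^2 = 2771, Σs^2·s^3 = 18075, Σs^3·s^3 = 122603.
Right-hand side: Σs^2·g = 18820, Σs^3·g = 129864.
det = 2771·122603 − 18075² = 13027288.
p = (18820·122603 − 18075·129864)/13027288 = -9975835/3256822; q = (2771·129864 − 18075·18820)/13027288 = 4920411/3256822.

p = -3.063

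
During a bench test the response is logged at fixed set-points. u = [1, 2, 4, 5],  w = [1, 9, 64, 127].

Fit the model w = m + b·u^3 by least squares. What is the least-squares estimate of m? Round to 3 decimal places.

Forming AᵀA = [[4, 198]; [198, 19786]] and Aᵀw = [201, 20044]ᵀ gives AᵀA·[m, b]ᵀ = Aᵀw.
Eliminating b: 19786·(row 1) − 198·(row 2) gives 39940·m = 19786·201 − 198·20044 = 8274, so m = 4137/19970.
Then b = (20044 − 198·(4137/19970))/19786 = 20189/19970.

m = 0.207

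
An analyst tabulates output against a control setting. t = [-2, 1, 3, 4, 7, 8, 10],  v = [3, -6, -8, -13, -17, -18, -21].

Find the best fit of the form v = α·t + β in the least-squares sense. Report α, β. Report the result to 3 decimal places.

Sums needed: Σt·t = 243, Σt = 31, Σ1 = 7.
Moment sums: Σt·v = -561, Σv = -80.
AᵀA·[α, β]ᵀ = Aᵀv becomes [[243, 31]; [31, 7]]·[α, β]ᵀ = [-561, -80]ᵀ.
Δ = 243·7 − 31² = 740.
α = ((-561)·7 − 31·(-80))/740 = -1447/740; β = (243·(-80) − 31·(-561))/740 = -2049/740.

α = -1.955, β = -2.769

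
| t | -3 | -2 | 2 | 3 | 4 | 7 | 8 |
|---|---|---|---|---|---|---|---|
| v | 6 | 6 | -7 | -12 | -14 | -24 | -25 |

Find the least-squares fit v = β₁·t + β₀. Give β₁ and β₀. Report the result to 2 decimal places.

β₁ = -3.04, β₀ = -1.76

Forming AᵀA = [[155, 19]; [19, 7]] and Aᵀv = [-504, -70]ᵀ gives AᵀA·[β₁, β₀]ᵀ = Aᵀv.
Eliminating β₀: 7·(row 1) − 19·(row 2) gives 724·β₁ = 7·(-504) − 19·(-70) = -2198, so β₁ = -1099/362.
Then β₀ = ((-70) − 19·(-1099/362))/7 = -637/362.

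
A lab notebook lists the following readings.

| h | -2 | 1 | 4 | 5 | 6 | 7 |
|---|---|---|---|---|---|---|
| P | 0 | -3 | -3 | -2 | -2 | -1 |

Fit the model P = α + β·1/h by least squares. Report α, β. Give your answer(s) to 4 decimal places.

α = -1.4053, β = -2.0392

Entries of AᵀA: Σ1 = 6, Σ1/h = 529/420, Σ1/h·1/h = 247081/176400.
Right-hand side: ΣP = -11, Σ1/h·P = -1943/420.
Normal equations: [[6, 529/420]; [529/420, 247081/176400]]·[α, β]ᵀ = [-11, -1943/420]ᵀ.
Eliminating β: (247081/176400)·(row 1) − (529/420)·(row 2) gives (240529/35280)·α = (247081/176400)·(-11) − (529/420)·(-1943/420) = -140837/14700, so α = -1690044/1202645.
Then β = ((-1943/420) − (529/420)·(-1690044/1202645))/(247081/176400) = -490476/240529.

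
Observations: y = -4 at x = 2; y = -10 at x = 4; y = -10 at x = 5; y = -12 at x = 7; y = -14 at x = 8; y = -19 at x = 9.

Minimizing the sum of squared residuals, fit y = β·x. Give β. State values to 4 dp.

β = -1.9456

Entries of MᵀM: Σx·x = 239.
And Σx·y = -465.
So MᵀM·[β]ᵀ = Mᵀy: [[239]]·[β]ᵀ = [-465]ᵀ.
Hence β = -465 / 239 ≈ -1.94561.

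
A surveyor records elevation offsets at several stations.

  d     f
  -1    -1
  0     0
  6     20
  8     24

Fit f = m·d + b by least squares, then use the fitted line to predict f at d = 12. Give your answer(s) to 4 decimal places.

f̂ = 36.5532

From the data, Σd·d = 101, Σd = 13, Σ1 = 4.
Right-hand side: Σd·f = 313, Σf = 43.
Eliminating b: 4·(row 1) − 13·(row 2) gives 235·m = 4·313 − 13·43 = 693, so m = 693/235.
Then b = (43 − 13·(693/235))/4 = 274/235.
At d = 12: f̂ = (693/235)·(12) + (274/235)·(1) = 1718/47.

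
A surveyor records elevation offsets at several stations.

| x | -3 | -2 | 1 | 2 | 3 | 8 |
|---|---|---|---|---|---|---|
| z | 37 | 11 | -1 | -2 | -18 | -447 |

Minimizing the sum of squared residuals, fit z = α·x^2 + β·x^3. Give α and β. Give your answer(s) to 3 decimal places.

α = 1.059, β = -1.005

Entries of MᵀM: Σx^2·x^2 = 4291, Σx^2·x^3 = 32769, Σx^3·x^3 = 263731.
For Mᵀz: Σx^2·z = -28402, Σx^3·z = -230454.
So MᵀM·[α, β]ᵀ = Mᵀz: [[4291, 32769]; [32769, 263731]]·[α, β]ᵀ = [-28402, -230454]ᵀ.
Δ = 4291·263731 − 32769² = 57862360.
α = ((-28402)·263731 − 32769·(-230454))/57862360 = 7657408/7232795; β = (4291·(-230454) − 32769·(-28402))/57862360 = -7271622/7232795.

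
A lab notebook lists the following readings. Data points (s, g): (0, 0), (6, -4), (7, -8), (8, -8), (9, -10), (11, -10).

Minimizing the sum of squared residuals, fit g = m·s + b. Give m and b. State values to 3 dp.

Compute the Gram sums: Σs·s = 351, Σs = 41, Σ1 = 6.
And Σs·g = -344, Σg = -40.
Normal equations: [[351, 41]; [41, 6]]·[m, b]ᵀ = [-344, -40]ᵀ.
Determinant 351·6 − 41² = 425.
m = ((-344)·6 − 41·(-40))/425 = -424/425; b = (351·(-40) − 41·(-344))/425 = 64/425.

m = -0.998, b = 0.151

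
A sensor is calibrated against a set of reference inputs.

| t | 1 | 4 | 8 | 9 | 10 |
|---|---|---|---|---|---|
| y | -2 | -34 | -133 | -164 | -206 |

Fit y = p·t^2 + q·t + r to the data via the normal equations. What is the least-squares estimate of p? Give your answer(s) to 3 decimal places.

p = -1.992

Entries of AᵀA: Σt^2·t^2 = 20914, Σt^2·t = 2306, Σt^2 = 262, Σt·t = 262, Σt = 32, Σ1 = 5.
Moment sums: Σt^2·y = -42942, Σt·y = -4738, Σy = -539.
Normal equations: [[20914, 2306, 262]; [2306, 262, 32]; [262, 32, 5]]·[p, q, r]ᵀ = [-42942, -4738, -539]ᵀ.
Row-reducing yields p = -263/132, q = -1043/1716, r = 141/286.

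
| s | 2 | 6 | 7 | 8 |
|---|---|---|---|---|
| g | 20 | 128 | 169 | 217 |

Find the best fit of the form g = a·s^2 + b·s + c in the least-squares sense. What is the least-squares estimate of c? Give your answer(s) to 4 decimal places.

Compute the Gram sums: Σs^2·s^2 = 7809, Σs^2·s = 1079, Σs^2 = 153, Σs·s = 153, Σs = 23, Σ1 = 4.
For Xᵀg: Σs^2·g = 26857, Σs·g = 3727, Σg = 534.
Inverting the 3×3 Gram matrix, [a, b, c]ᵀ = [1323/451, 1565/451, 55/41]ᵀ.

c = 1.3415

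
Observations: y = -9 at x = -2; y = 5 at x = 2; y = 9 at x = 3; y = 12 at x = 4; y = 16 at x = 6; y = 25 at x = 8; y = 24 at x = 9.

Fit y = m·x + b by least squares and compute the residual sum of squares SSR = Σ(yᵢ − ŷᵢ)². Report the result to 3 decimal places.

SSR = 14.236

Compute the Gram sums: Σx·x = 214, Σx = 30, Σ1 = 7.
Moment sums: Σx·y = 615, Σy = 82.
AᵀA·[m, b]ᵀ = Aᵀy becomes [[214, 30]; [30, 7]]·[m, b]ᵀ = [615, 82]ᵀ.
Eliminating b: 7·(row 1) − 30·(row 2) gives 598·m = 7·615 − 30·82 = 1845, so m = 1845/598.
Then b = (82 − 30·(1845/598))/7 = -451/299.
Residuals: -395/299, 101/299, 749/598, 349/299, -300/299, 42/23, -1351/598; SSR = 8513/598.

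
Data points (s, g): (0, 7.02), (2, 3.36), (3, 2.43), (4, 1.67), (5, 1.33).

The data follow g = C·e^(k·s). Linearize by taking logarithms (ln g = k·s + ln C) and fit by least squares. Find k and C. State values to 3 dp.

With ln gᵢ as the transformed response and sᵢ as the regressor:
Σs = 14.0000, Σ(s)² = 54.0000, Σln g = 4.8466, Σs·ln g = 8.5647.
Equations: 54.0000·k + 14.0000·ln C = 8.5647;  14.0000·k + 5·ln C = 4.8466.
Slope k = (n·Σs·ln g − Σs·Σln g)/(n·Σ(s)² − (Σs)²) = (5·8.5647 − 14.0000·4.8466)/74.0000 = -0.33822; ln C = (Σln g − k·Σs)/n = 1.91635, so C = exp(1.91635) = 6.79610.

k = -0.338, C = 6.796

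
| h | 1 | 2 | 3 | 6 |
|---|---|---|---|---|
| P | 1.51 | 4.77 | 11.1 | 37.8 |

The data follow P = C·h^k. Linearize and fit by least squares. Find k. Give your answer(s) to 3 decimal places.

With ln Pᵢ as the transformed response and ln hᵢ as the regressor:
Σln h = 3.5835, Σ(ln h)² = 4.8978, Σln P = 8.0137, Σln h·ln P = 10.2355.
Equations: 4.8978·k + 3.5835·ln C = 10.2355;  3.5835·k + 4·ln C = 8.0137.
Solving (det = 6.7496): k = 1.81115, ln C = 0.38085.

k = 1.811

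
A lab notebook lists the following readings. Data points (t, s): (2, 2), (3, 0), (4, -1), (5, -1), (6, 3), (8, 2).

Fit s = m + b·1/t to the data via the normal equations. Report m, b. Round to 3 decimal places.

m = 0.868, b = -0.134

Compute the Gram sums: Σ1 = 6, Σ1/t = 63/40, Σ1/t·1/t = 7301/14400.
And Σs = 5, Σ1/t·s = 13/10.
Normal equations: [[6, 63/40]; [63/40, 7301/14400]]·[m, b]ᵀ = [5, 13/10]ᵀ.
det = 6·(7301/14400) − (63/40)² = 539/960.
m = (5·(7301/14400) − (63/40)·(13/10))/(539/960) = 1003/1155; b = (6·(13/10) − (63/40)·5)/(539/960) = -72/539.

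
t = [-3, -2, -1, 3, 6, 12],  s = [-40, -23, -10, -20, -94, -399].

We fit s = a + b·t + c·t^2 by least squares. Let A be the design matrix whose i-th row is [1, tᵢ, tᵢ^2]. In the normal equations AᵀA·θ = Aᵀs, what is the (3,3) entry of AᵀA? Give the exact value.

22211

Row 3 ↔ basis t^2, column 3 ↔ basis t^2, so (AᵀA)_{3,3} = Σᵢ (t^2)·(t^2) = (9)·(9) + (4)·(4) + (1)·(1) + (9)·(9) + (36)·(36) + (144)·(144) = 22211.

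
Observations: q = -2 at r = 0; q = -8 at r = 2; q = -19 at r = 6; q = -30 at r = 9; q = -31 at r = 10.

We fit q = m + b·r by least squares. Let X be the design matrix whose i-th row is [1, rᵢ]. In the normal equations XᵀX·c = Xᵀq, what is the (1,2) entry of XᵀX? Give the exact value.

27

Row 1 ↔ basis 1, column 2 ↔ basis r, so (XᵀX)_{1,2} = Σᵢ r = (1)·(0) + (1)·(2) + (1)·(6) + (1)·(9) + (1)·(10) = 27.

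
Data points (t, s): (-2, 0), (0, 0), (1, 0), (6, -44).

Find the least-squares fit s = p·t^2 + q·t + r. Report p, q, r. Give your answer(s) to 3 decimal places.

The normal system XᵀX·[p, q, r]ᵀ = Xᵀs is [[1313, 209, 41]; [209, 41, 5]; [41, 5, 4]]·[p, q, r]ᵀ = [-1584, -264, -44]ᵀ.
Inverting the 3×3 Gram matrix, [p, q, r]ᵀ = [-97/93, -119/93, 40/31]ᵀ.

p = -1.043, q = -1.280, r = 1.290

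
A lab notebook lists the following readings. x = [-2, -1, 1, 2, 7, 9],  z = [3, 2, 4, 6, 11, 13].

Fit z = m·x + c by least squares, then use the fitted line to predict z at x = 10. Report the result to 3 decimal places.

Compute the Gram sums: Σx·x = 140, Σx = 16, Σ1 = 6.
Moment sums: Σx·z = 202, Σz = 39.
Eliminating c: 6·(row 1) − 16·(row 2) gives 584·m = 6·202 − 16·39 = 588, so m = 147/146.
Then c = (39 − 16·(147/146))/6 = 557/146.
At x = 10: ẑ = (147/146)·(10) + (557/146)·(1) = 2027/146.

ẑ = 13.884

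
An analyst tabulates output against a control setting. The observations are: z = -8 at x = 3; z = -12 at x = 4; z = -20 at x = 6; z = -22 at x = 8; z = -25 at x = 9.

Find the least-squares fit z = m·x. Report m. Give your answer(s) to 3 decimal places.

m = -2.879

Forming MᵀM = [[206]] and Mᵀz = [-593]ᵀ gives MᵀM·[m]ᵀ = Mᵀz.
Hence m = -593 / 206 ≈ -2.87864.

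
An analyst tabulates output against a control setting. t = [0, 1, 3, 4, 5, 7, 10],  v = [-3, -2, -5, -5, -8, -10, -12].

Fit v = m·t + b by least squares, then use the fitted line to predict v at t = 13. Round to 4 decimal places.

Normal-equation sums: Σt·t = 200, Σt = 30, Σ1 = 7.
And Σt·v = -267, Σv = -45.
Normal equations: [[200, 30]; [30, 7]]·[m, b]ᵀ = [-267, -45]ᵀ.
Δ = 200·7 − 30² = 500.
m = ((-267)·7 − 30·(-45))/500 = -519/500; b = (200·(-45) − 30·(-267))/500 = -99/50.
At t = 13: v̂ = (-519/500)·(13) + (-99/50)·(1) = -7737/500.

v̂ = -15.4740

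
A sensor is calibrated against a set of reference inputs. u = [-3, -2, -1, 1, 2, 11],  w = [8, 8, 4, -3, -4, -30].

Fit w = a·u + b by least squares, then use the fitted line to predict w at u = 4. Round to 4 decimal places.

ŵ = -10.3041

With design matrix X, XᵀX = [[140, 8]; [8, 6]] and Xᵀw = [-385, -17]ᵀ.
Determinant 140·6 − 8² = 776.
a = ((-385)·6 − 8·(-17))/776 = -1087/388; b = (140·(-17) − 8·(-385))/776 = 175/194.
At u = 4: ŵ = (-1087/388)·(4) + (175/194)·(1) = -1999/194.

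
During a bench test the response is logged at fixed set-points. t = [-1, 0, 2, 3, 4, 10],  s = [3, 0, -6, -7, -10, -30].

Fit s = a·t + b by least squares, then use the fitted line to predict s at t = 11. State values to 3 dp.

ŝ = -32.123

With design matrix A, AᵀA = [[130, 18]; [18, 6]] and Aᵀs = [-376, -50]ᵀ.
Determinant 130·6 − 18² = 456.
a = ((-376)·6 − 18·(-50))/456 = -113/38; b = (130·(-50) − 18·(-376))/456 = 67/114.
At t = 11: ŝ = (-113/38)·(11) + (67/114)·(1) = -1831/57.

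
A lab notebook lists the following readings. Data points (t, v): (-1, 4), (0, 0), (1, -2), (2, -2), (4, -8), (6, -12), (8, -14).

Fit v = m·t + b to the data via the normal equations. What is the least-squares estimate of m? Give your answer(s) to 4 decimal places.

The normal equations are: 122·m + 20·b = -226;  20·m + 7·b = -34.
Δ = 122·7 − 20² = 454.
m = ((-226)·7 − 20·(-34))/454 = -451/227; b = (122·(-34) − 20·(-226))/454 = 186/227.

m = -1.9868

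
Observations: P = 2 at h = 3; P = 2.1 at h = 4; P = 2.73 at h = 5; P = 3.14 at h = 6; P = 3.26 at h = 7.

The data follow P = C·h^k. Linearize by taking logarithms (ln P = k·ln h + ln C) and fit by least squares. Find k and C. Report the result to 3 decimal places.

Linearized form: ln P = k·ln h + ln C. From the 5 transformed points,
XᵀX = [[12.7160, 7.8320]; [7.8320, 5]], rhs = [7.7561, 4.7653]ᵀ  (here Σln h = 7.8320, Σ(ln h)² = 12.7160, Σln P = 4.7653, Σln h·ln P = 7.7561).
Slope k = (n·Σln h·ln P − Σln h·Σln P)/(n·Σ(ln h)² − (Σln h)²) = (5·7.7561 − 7.8320·4.7653)/2.2397 = 0.65116; ln C = (Σln P − k·Σln h)/n = -0.06692, so C = exp(-0.06692) = 0.93527.

k = 0.651, C = 0.935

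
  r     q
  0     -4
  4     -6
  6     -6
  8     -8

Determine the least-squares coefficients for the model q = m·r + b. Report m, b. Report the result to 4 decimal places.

m = -0.4571, b = -3.9429

Compute the Gram sums: Σr·r = 116, Σr = 18, Σ1 = 4.
Right-hand side: Σr·q = -124, Σq = -24.
So MᵀM·[m, b]ᵀ = Mᵀq: [[116, 18]; [18, 4]]·[m, b]ᵀ = [-124, -24]ᵀ.
Determinant 116·4 − 18² = 140.
m = ((-124)·4 − 18·(-24))/140 = -16/35; b = (116·(-24) − 18·(-124))/140 = -138/35.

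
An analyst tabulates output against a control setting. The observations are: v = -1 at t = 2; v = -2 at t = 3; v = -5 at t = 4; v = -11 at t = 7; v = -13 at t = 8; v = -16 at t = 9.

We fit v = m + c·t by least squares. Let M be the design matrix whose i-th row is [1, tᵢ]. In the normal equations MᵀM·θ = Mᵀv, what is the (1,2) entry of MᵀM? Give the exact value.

33

Row 1 ↔ basis 1, column 2 ↔ basis t, so (MᵀM)_{1,2} = Σᵢ t = (1)·(2) + (1)·(3) + (1)·(4) + (1)·(7) + (1)·(8) + (1)·(9) = 33.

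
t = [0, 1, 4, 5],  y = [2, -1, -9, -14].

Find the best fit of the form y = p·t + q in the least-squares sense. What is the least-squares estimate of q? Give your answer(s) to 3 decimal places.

q = 2.147

Compute the Gram sums: Σt·t = 42, Σt = 10, Σ1 = 4.
And Σt·y = -107, Σy = -22.
det = 42·4 − 10² = 68.
p = ((-107)·4 − 10·(-22))/68 = -52/17; q = (42·(-22) − 10·(-107))/68 = 73/34.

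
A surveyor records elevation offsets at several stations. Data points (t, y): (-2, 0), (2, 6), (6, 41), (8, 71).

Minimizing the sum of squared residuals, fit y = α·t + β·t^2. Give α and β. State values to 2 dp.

Normal-equation sums: Σt·t = 108, Σt·t^2 = 728, Σt^2·t^2 = 5424.
For Aᵀy: Σt·y = 826, Σt^2·y = 6044.
So AᵀA·[α, β]ᵀ = Aᵀy: [[108, 728]; [728, 5424]]·[α, β]ᵀ = [826, 6044]ᵀ.
Eliminating β: 5424·(row 1) − 728·(row 2) gives 55808·α = 5424·826 − 728·6044 = 80192, so α = 1253/872.
Then β = (6044 − 728·(1253/872))/5424 = 1607/1744.

α = 1.44, β = 0.92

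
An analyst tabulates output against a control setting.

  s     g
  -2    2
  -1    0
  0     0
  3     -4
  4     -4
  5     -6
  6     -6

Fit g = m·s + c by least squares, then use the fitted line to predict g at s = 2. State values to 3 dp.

Forming MᵀM = [[91, 15]; [15, 7]] and Mᵀg = [-98, -18]ᵀ gives MᵀM·[m, c]ᵀ = Mᵀg.
Eliminating c: 7·(row 1) − 15·(row 2) gives 412·m = 7·(-98) − 15·(-18) = -416, so m = -104/103.
Then c = ((-18) − 15·(-104/103))/7 = -42/103.
At s = 2: ĝ = (-104/103)·(2) + (-42/103)·(1) = -250/103.

ĝ = -2.427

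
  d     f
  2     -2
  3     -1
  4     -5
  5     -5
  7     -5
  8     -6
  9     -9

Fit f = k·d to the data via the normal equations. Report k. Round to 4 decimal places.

k = -0.8710

From the data, Σd·d = 248.
And Σd·f = -216.
Hence k = -216 / 248 ≈ -0.870968.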